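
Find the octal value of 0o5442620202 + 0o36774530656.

0o44437351060

Add column by column in base 8, right to left:
  2+6 = 0 carry 1
  0+5+1 = 6
  2+6 = 0 carry 1
  0+0+1 = 1
  2+3 = 5
  6+5 = 3 carry 1
  2+4+1 = 7
  4+7 = 3 carry 1
  4+7+1 = 4 carry 1
  5+6+1 = 4 carry 1
  0+3+1 = 4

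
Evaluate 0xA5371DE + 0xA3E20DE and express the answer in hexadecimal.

0x149192BC

Add column by column in base 16, right to left:
  E+E = C carry 1
  D+D+1 = B carry 1
  1+0+1 = 2
  7+2 = 9
  3+E = 1 carry 1
  5+3+1 = 9
  A+A = 4 carry 1
  final carry 1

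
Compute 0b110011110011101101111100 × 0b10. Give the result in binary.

0b1100111100111011011111000

Multiply each base-2 digit by 2, carrying:
  0×2 = 0 → write 0
  0×2 = 0 → write 0
  1×2 = 2 → write 0 carry 1
  1×2+1 = 3 → write 1 carry 1
  1×2+1 = 3 → write 1 carry 1
  1×2+1 = 3 → write 1 carry 1
  1×2+1 = 3 → write 1 carry 1
  0×2+1 = 1 → write 1
  1×2 = 2 → write 0 carry 1
  1×2+1 = 3 → write 1 carry 1
  0×2+1 = 1 → write 1
  1×2 = 2 → write 0 carry 1
  1×2+1 = 3 → write 1 carry 1
  1×2+1 = 3 → write 1 carry 1
  0×2+1 = 1 → write 1
  0×2 = 0 → write 0
  1×2 = 2 → write 0 carry 1
  1×2+1 = 3 → write 1 carry 1
  1×2+1 = 3 → write 1 carry 1
  1×2+1 = 3 → write 1 carry 1
  0×2+1 = 1 → write 1
  0×2 = 0 → write 0
  1×2 = 2 → write 0 carry 1
  1×2+1 = 3 → write 1 carry 1
  remaining carry: 1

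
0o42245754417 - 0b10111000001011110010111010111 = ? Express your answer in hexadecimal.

0xfb91f338

0o42245754417 = 0x11297d90f in hexadecimal.
0b10111000001011110010111010111 = 0x1705e5d7 in hexadecimal.
Subtract column by column in base 16:
  f-7 → 8
  0-d → 3 (borrow)
  9-5-1 → 3
  d-e → f (borrow)
  7-5-1 → 1
  9-0 → 9
  2-7 → b (borrow)
  1-1-1 → f (borrow)
  1-0-1 → 0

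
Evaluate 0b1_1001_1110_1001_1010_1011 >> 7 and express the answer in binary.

0b11001111010011

Right shift by 7: drop the 7 least-significant bits.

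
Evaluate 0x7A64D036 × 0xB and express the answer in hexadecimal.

0x54254F252

Multiply each base-16 digit by 11, carrying:
  6×11 = 66 → write 2 carry 4
  3×11+4 = 37 → write 5 carry 2
  0×11+2 = 2 → write 2
  D×11 = 143 → write F carry 8
  4×11+8 = 52 → write 4 carry 3
  6×11+3 = 69 → write 5 carry 4
  A×11+4 = 114 → write 2 carry 7
  7×11+7 = 84 → write 4 carry 5
  remaining carry: 5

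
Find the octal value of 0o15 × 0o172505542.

Multiply each base-8 digit by 13, carrying:
  2×13 = 26 → write 2 carry 3
  4×13+3 = 55 → write 7 carry 6
  5×13+6 = 71 → write 7 carry 8
  5×13+8 = 73 → write 1 carry 9
  0×13+9 = 9 → write 1 carry 1
  5×13+1 = 66 → write 2 carry 8
  2×13+8 = 34 → write 2 carry 4
  7×13+4 = 95 → write 7 carry 11
  1×13+11 = 24 → write 0 carry 3
  remaining carry: 3

0o3072211772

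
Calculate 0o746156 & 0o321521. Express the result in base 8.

AND each oct digit independently (no carries):
  7&3=3, 4&2=0, 6&1=0, 1&5=1, 5&2=0, 6&1=0

0o300100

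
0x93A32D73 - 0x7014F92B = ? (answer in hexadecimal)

Subtract column by column in base 16:
  3-B → 8 (borrow)
  7-2-1 → 4
  D-9 → 4
  2-F → 3 (borrow)
  3-4-1 → E (borrow)
  A-1-1 → 8
  3-0 → 3
  9-7 → 2

0x238E3448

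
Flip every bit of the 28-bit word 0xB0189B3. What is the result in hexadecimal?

0x4FE764C

Each hex digit d becomes F−d:
  B→4, 0→F, 1→E, 8→7, 9→6, B→4, 3→C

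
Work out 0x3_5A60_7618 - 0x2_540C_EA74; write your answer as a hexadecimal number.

Subtract column by column in base 16:
  8-4 → 4
  1-7 → A (borrow)
  6-A-1 → B (borrow)
  7-E-1 → 8 (borrow)
  0-C-1 → 3 (borrow)
  6-0-1 → 5
  A-4 → 6
  5-5 → 0
  3-2 → 1

0x106538BA4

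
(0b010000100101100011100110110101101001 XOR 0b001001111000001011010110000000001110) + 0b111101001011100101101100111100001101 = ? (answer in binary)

0b1010110101001001110011101110001110100

First 0b010000100101100011100110110101101001 XOR 0b001001111000001011010110000000001110 = 0b011001011101101000110000110101100111.
Add column by column in base 2, right to left:
  1+1 = 0 carry 1
  1+0+1 = 0 carry 1
  1+1+1 = 1 carry 1
  0+1+1 = 0 carry 1
  0+0+1 = 1
  1+0 = 1
  1+0 = 1
  0+0 = 0
  1+1 = 0 carry 1
  0+1+1 = 0 carry 1
  1+1+1 = 1 carry 1
  1+1+1 = 1 carry 1
  0+0+1 = 1
  0+0 = 0
  0+1 = 1
  0+1 = 1
  1+0 = 1
  1+1 = 0 carry 1
  0+1+1 = 0 carry 1
  0+0+1 = 1
  0+1 = 1
  1+0 = 1
  0+0 = 0
  1+1 = 0 carry 1
  1+1+1 = 1 carry 1
  0+1+1 = 0 carry 1
  1+0+1 = 0 carry 1
  1+1+1 = 1 carry 1
  1+0+1 = 0 carry 1
  0+0+1 = 1
  1+1 = 0 carry 1
  0+0+1 = 1
  0+1 = 1
  1+1 = 0 carry 1
  1+1+1 = 1 carry 1
  0+1+1 = 0 carry 1
  final carry 1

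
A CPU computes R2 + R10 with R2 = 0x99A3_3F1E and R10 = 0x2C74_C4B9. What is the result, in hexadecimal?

0xC61803D7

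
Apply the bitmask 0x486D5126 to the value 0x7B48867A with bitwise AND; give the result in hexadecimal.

0x48480022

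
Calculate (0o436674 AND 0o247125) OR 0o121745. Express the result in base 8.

0o127765

0o436674 AND 0o247125 = 0o006024.
Then OR with 0o121745.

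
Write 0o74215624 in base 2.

Each octal digit is 3 bits: 7=111 4=100 2=010 1=001 5=101 6=110 2=010 4=100.

0b111100010001101110010100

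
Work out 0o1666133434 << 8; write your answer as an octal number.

0o733055616000

8 bits is not a whole number of base-8 digits; in binary: 1110110110001011011100011100 << 8 = 111011011000101101110001110000000000.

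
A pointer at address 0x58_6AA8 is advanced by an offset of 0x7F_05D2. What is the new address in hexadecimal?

0xD7707A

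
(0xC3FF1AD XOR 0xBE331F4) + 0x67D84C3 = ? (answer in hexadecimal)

First 0xC3FF1AD XOR 0xBE331F4 = 0x7DCC059.
Add column by column in base 16, right to left:
  9+3 = C
  5+C = 1 carry 1
  0+4+1 = 5
  C+8 = 4 carry 1
  C+D+1 = A carry 1
  D+7+1 = 5 carry 1
  7+6+1 = E

0xE5A451C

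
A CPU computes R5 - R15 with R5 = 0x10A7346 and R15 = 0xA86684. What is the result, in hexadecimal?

0x620CC2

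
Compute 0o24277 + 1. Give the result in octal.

0o24300

The trailing 2 digits are 7 (max in base 8), so adding 1 cascades: they roll to 0 and the next digit up increments.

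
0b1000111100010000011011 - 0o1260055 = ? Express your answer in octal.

0b1000111100010000011011 = 0o10742033 in octal.
Subtract column by column in base 8:
  3-5 → 6 (borrow)
  3-5-1 → 5 (borrow)
  0-0-1 → 7 (borrow)
  2-0-1 → 1
  4-6 → 6 (borrow)
  7-2-1 → 4
  0-1 → 7 (borrow)
  1-0-1 → 0

0o7461756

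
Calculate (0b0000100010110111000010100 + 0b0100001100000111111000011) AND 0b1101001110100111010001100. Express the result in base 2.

0b100001110100110010000100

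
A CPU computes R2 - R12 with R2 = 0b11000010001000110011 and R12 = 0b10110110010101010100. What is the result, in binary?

Subtract column by column in base 2:
  1-0 → 1
  1-0 → 1
  0-1 → 1 (borrow)
  0-0-1 → 1 (borrow)
  1-1-1 → 1 (borrow)
  1-0-1 → 0
  0-1 → 1 (borrow)
  0-0-1 → 1 (borrow)
  0-1-1 → 0 (borrow)
  1-0-1 → 0
  0-1 → 1 (borrow)
  0-0-1 → 1 (borrow)
  0-0-1 → 1 (borrow)
  1-1-1 → 1 (borrow)
  0-1-1 → 0 (borrow)
  0-0-1 → 1 (borrow)
  0-1-1 → 0 (borrow)
  0-1-1 → 0 (borrow)
  1-0-1 → 0
  1-1 → 0

0b1011110011011111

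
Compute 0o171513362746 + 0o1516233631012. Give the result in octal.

0o1707747213760

Add column by column in base 8, right to left:
  6+2 = 0 carry 1
  4+1+1 = 6
  7+0 = 7
  2+1 = 3
  6+3 = 1 carry 1
  3+6+1 = 2 carry 1
  3+3+1 = 7
  1+3 = 4
  5+2 = 7
  1+6 = 7
  7+1 = 0 carry 1
  1+5+1 = 7
  0+1 = 1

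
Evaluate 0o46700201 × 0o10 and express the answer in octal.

Multiply each base-8 digit by 8, carrying:
  1×8 = 8 → write 0 carry 1
  0×8+1 = 1 → write 1
  2×8 = 16 → write 0 carry 2
  0×8+2 = 2 → write 2
  0×8 = 0 → write 0
  7×8 = 56 → write 0 carry 7
  6×8+7 = 55 → write 7 carry 6
  4×8+6 = 38 → write 6 carry 4
  remaining carry: 4

0o467002010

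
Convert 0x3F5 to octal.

0o1765

Expand each hex digit to 4 bits: 3=0011 F=1111 5=0101.
Group the bits in threes: 001 111 110 101 → 1765.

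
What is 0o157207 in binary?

0b1101111010000111

Each octal digit is 3 bits: 1=001 5=101 7=111 2=010 0=000 7=111.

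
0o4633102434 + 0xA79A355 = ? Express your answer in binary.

0b110000111001100010100001110001

0o4633102434 = 0b100110011011001000010100011100 in binary.
0xA79A355 = 0b1010011110011010001101010101 in binary.
Add column by column in base 2, right to left:
  0+1 = 1
  0+0 = 0
  1+1 = 0 carry 1
  1+0+1 = 0 carry 1
  1+1+1 = 1 carry 1
  0+0+1 = 1
  0+1 = 1
  0+0 = 0
  1+1 = 0 carry 1
  0+1+1 = 0 carry 1
  1+0+1 = 0 carry 1
  0+0+1 = 1
  0+0 = 0
  0+1 = 1
  0+0 = 0
  1+1 = 0 carry 1
  0+1+1 = 0 carry 1
  0+0+1 = 1
  1+0 = 1
  1+1 = 0 carry 1
  0+1+1 = 0 carry 1
  1+1+1 = 1 carry 1
  1+1+1 = 1 carry 1
  0+0+1 = 1
  0+0 = 0
  1+1 = 0 carry 1
  1+0+1 = 0 carry 1
  0+1+1 = 0 carry 1
  0+0+1 = 1
  1+0 = 1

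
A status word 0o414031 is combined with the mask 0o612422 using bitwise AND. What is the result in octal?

0o410020

AND each oct digit independently (no carries):
  4&6=4, 1&1=1, 4&2=0, 0&4=0, 3&2=2, 1&2=0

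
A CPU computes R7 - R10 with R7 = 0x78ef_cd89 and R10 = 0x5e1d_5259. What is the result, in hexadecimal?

Subtract column by column in base 16:
  9-9 → 0
  8-5 → 3
  d-2 → b
  c-5 → 7
  f-d → 2
  e-1 → d
  8-e → a (borrow)
  7-5-1 → 1

0x1ad27b30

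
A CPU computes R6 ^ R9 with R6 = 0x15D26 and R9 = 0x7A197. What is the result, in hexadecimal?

0x6FCB1

XOR each hex digit independently (no carries):
  1^7=6, 5^A=F, D^1=C, 2^9=B, 6^7=1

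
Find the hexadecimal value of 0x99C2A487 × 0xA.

Multiply each base-16 digit by 10, carrying:
  7×10 = 70 → write 6 carry 4
  8×10+4 = 84 → write 4 carry 5
  4×10+5 = 45 → write D carry 2
  A×10+2 = 102 → write 6 carry 6
  2×10+6 = 26 → write A carry 1
  C×10+1 = 121 → write 9 carry 7
  9×10+7 = 97 → write 1 carry 6
  9×10+6 = 96 → write 0 carry 6
  remaining carry: 6

0x6019A6D46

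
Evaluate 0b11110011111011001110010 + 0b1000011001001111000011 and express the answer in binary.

0b100110111000101000110101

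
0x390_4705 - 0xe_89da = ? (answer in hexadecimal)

0x381bd2b

Subtract column by column in base 16:
  5-a → b (borrow)
  0-d-1 → 2 (borrow)
  7-9-1 → d (borrow)
  4-8-1 → b (borrow)
  0-e-1 → 1 (borrow)
  9-0-1 → 8
  3-0 → 3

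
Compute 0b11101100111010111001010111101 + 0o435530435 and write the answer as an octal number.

0o4205021732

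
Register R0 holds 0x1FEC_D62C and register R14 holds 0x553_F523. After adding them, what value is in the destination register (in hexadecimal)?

0x2540CB4F

Add column by column in base 16, right to left:
  C+3 = F
  2+2 = 4
  6+5 = B
  D+F = C carry 1
  C+3+1 = 0 carry 1
  E+5+1 = 4 carry 1
  F+5+1 = 5 carry 1
  1+0+1 = 2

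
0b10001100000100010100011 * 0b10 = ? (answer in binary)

Multiply each base-2 digit by 2, carrying:
  1×2 = 2 → write 0 carry 1
  1×2+1 = 3 → write 1 carry 1
  0×2+1 = 1 → write 1
  0×2 = 0 → write 0
  0×2 = 0 → write 0
  1×2 = 2 → write 0 carry 1
  0×2+1 = 1 → write 1
  1×2 = 2 → write 0 carry 1
  0×2+1 = 1 → write 1
  0×2 = 0 → write 0
  0×2 = 0 → write 0
  1×2 = 2 → write 0 carry 1
  0×2+1 = 1 → write 1
  0×2 = 0 → write 0
  0×2 = 0 → write 0
  0×2 = 0 → write 0
  0×2 = 0 → write 0
  1×2 = 2 → write 0 carry 1
  1×2+1 = 3 → write 1 carry 1
  0×2+1 = 1 → write 1
  0×2 = 0 → write 0
  0×2 = 0 → write 0
  1×2 = 2 → write 0 carry 1
  remaining carry: 1

0b100011000001000101000110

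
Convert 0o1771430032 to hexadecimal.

0xFE6301A

Each octal digit is 3 bits: 1=001 7=111 7=111 1=001 4=100 3=011 0=000 0=000 3=011 2=010.
Group the bits into nibbles: 1111 1110 0110 0011 0000 0001 1010 → FE6301A.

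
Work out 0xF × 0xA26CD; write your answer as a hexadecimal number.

0x984603

Multiply each base-16 digit by 15, carrying:
  D×15 = 195 → write 3 carry 12
  C×15+12 = 192 → write 0 carry 12
  6×15+12 = 102 → write 6 carry 6
  2×15+6 = 36 → write 4 carry 2
  A×15+2 = 152 → write 8 carry 9
  remaining carry: 9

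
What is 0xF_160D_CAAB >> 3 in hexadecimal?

0x1E2C1B955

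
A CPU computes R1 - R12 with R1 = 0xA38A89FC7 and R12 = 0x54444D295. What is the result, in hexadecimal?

Subtract column by column in base 16:
  7-5 → 2
  C-9 → 3
  F-2 → D
  9-D → C (borrow)
  8-4-1 → 3
  A-4 → 6
  8-4 → 4
  3-4 → F (borrow)
  A-5-1 → 4

0x4F463CD32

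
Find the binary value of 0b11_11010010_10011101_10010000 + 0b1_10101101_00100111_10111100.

0b101011111111100010101001100

Add column by column in base 2, right to left:
  0+0 = 0
  0+0 = 0
  0+1 = 1
  0+1 = 1
  1+1 = 0 carry 1
  0+1+1 = 0 carry 1
  0+0+1 = 1
  1+1 = 0 carry 1
  1+1+1 = 1 carry 1
  0+1+1 = 0 carry 1
  1+1+1 = 1 carry 1
  1+0+1 = 0 carry 1
  1+0+1 = 0 carry 1
  0+1+1 = 0 carry 1
  0+0+1 = 1
  1+0 = 1
  0+1 = 1
  1+0 = 1
  0+1 = 1
  0+1 = 1
  1+0 = 1
  0+1 = 1
  1+0 = 1
  1+1 = 0 carry 1
  1+1+1 = 1 carry 1
  1+0+1 = 0 carry 1
  final carry 1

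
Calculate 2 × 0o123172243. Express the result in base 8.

Multiply each base-8 digit by 2, carrying:
  3×2 = 6 → write 6
  4×2 = 8 → write 0 carry 1
  2×2+1 = 5 → write 5
  2×2 = 4 → write 4
  7×2 = 14 → write 6 carry 1
  1×2+1 = 3 → write 3
  3×2 = 6 → write 6
  2×2 = 4 → write 4
  1×2 = 2 → write 2

0o246364506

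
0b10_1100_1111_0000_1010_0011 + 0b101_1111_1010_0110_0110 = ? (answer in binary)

Add column by column in base 2, right to left:
  1+0 = 1
  1+1 = 0 carry 1
  0+1+1 = 0 carry 1
  0+0+1 = 1
  0+0 = 0
  1+1 = 0 carry 1
  0+1+1 = 0 carry 1
  1+0+1 = 0 carry 1
  0+0+1 = 1
  0+1 = 1
  0+0 = 0
  0+1 = 1
  1+1 = 0 carry 1
  1+1+1 = 1 carry 1
  1+1+1 = 1 carry 1
  1+1+1 = 1 carry 1
  0+1+1 = 0 carry 1
  0+0+1 = 1
  1+1 = 0 carry 1
  1+0+1 = 0 carry 1
  0+0+1 = 1
  1+0 = 1

0b1100101110101100001001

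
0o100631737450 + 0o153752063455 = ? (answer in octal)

Add column by column in base 8, right to left:
  0+5 = 5
  5+5 = 2 carry 1
  4+4+1 = 1 carry 1
  7+3+1 = 3 carry 1
  3+6+1 = 2 carry 1
  7+0+1 = 0 carry 1
  1+2+1 = 4
  3+5 = 0 carry 1
  6+7+1 = 6 carry 1
  0+3+1 = 4
  0+5 = 5
  1+1 = 2

0o254604023125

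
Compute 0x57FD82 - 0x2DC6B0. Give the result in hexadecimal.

0x2A36D2

Subtract column by column in base 16:
  2-0 → 2
  8-B → D (borrow)
  D-6-1 → 6
  F-C → 3
  7-D → A (borrow)
  5-2-1 → 2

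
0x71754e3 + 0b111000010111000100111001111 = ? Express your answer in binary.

0b1110001000101101111010110010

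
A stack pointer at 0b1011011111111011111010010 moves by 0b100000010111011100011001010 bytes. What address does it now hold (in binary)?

Add column by column in base 2, right to left:
  0+0 = 0
  1+1 = 0 carry 1
  0+0+1 = 1
  0+1 = 1
  1+0 = 1
  0+0 = 0
  1+1 = 0 carry 1
  1+1+1 = 1 carry 1
  1+0+1 = 0 carry 1
  1+0+1 = 0 carry 1
  1+0+1 = 0 carry 1
  0+1+1 = 0 carry 1
  1+1+1 = 1 carry 1
  1+1+1 = 1 carry 1
  1+0+1 = 0 carry 1
  1+1+1 = 1 carry 1
  1+1+1 = 1 carry 1
  1+1+1 = 1 carry 1
  1+0+1 = 0 carry 1
  1+1+1 = 1 carry 1
  0+0+1 = 1
  1+0 = 1
  1+0 = 1
  0+0 = 0
  1+0 = 1
  0+0 = 0
  0+1 = 1

0b101011110111011000010011100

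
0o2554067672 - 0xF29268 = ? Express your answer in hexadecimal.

0x14BDDD52

0o2554067672 = 0x15B06FBA in hexadecimal.
Subtract column by column in base 16:
  A-8 → 2
  B-6 → 5
  F-2 → D
  6-9 → D (borrow)
  0-2-1 → D (borrow)
  B-F-1 → B (borrow)
  5-0-1 → 4
  1-0 → 1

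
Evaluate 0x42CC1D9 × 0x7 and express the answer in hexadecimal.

0x1D394CEF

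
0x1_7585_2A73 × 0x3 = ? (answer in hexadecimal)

0x4608F7F59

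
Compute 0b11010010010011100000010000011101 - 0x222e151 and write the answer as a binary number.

0x222e151 = 0b10001000101110000101010001 in binary.
Subtract column by column in base 2:
  1-1 → 0
  0-0 → 0
  1-0 → 1
  1-0 → 1
  1-1 → 0
  0-0 → 0
  0-1 → 1 (borrow)
  0-0-1 → 1 (borrow)
  0-1-1 → 0 (borrow)
  0-0-1 → 1 (borrow)
  1-0-1 → 0
  0-0 → 0
  0-0 → 0
  0-1 → 1 (borrow)
  0-1-1 → 0 (borrow)
  0-1-1 → 0 (borrow)
  0-0-1 → 1 (borrow)
  1-1-1 → 1 (borrow)
  1-0-1 → 0
  1-0 → 1
  0-0 → 0
  0-1 → 1 (borrow)
  1-0-1 → 0
  0-0 → 0
  0-0 → 0
  1-1 → 0
  0-0 → 0
  0-0 → 0
  1-0 → 1
  0-0 → 0
  1-0 → 1
  1-0 → 1

0b11010000001010110010001011001100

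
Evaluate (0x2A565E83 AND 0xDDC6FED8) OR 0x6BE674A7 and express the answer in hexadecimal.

0x6BE67EA7

0x2A565E83 AND 0xDDC6FED8 = 0x08465E80.
Then OR with 0x6BE674A7.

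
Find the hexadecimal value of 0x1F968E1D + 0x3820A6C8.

0x57B734E5

Add column by column in base 16, right to left:
  D+8 = 5 carry 1
  1+C+1 = E
  E+6 = 4 carry 1
  8+A+1 = 3 carry 1
  6+0+1 = 7
  9+2 = B
  F+8 = 7 carry 1
  1+3+1 = 5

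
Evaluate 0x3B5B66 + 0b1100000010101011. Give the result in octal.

0o17016021

0x3B5B66 = 0o16655546 in octal.
0b1100000010101011 = 0o140253 in octal.
Add column by column in base 8, right to left:
  6+3 = 1 carry 1
  4+5+1 = 2 carry 1
  5+2+1 = 0 carry 1
  5+0+1 = 6
  5+4 = 1 carry 1
  6+1+1 = 0 carry 1
  6+0+1 = 7
  1+0 = 1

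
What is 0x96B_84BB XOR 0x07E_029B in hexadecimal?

0x9158620

XOR each hex digit independently (no carries):
  9^0=9, 6^7=1, B^E=5, 8^0=8, 4^2=6, B^9=2, B^B=0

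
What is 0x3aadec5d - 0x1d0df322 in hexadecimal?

0x1d9ff93b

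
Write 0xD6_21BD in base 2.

0b110101100010000110111101

Expand each hex digit to 4 bits: D=1101 6=0110 2=0010 1=0001 B=1011 D=1101.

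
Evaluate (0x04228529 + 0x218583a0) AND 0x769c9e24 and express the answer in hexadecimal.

0x24880800

Add column by column in base 16, right to left:
  9+0 = 9
  2+a = c
  5+3 = 8
  8+8 = 0 carry 1
  2+5+1 = 8
  2+8 = a
  4+1 = 5
  0+2 = 2
Sum = 0x25a808c9; now AND with 0x769c9e24:
  2&7=2, 5&6=4, a&9=8, 8&c=8, 0&9=0, 8&e=8, c&2=0, 9&4=0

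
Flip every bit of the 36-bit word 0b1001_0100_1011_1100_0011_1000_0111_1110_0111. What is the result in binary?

Invert each bit: 100101001011110000111000011111100111 → 011010110100001111000111100000011000.

0b011010110100001111000111100000011000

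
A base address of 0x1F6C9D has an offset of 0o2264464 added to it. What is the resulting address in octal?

0o12152721

0x1F6C9D = 0o7666235 in octal.
Add column by column in base 8, right to left:
  5+4 = 1 carry 1
  3+6+1 = 2 carry 1
  2+4+1 = 7
  6+4 = 2 carry 1
  6+6+1 = 5 carry 1
  6+2+1 = 1 carry 1
  7+2+1 = 2 carry 1
  final carry 1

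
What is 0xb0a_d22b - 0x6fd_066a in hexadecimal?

0x40dcbc1

Subtract column by column in base 16:
  b-a → 1
  2-6 → c (borrow)
  2-6-1 → b (borrow)
  d-0-1 → c
  a-d → d (borrow)
  0-f-1 → 0 (borrow)
  b-6-1 → 4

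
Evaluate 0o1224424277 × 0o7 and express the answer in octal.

0o11017616471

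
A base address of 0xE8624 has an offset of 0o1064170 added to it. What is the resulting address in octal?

0xE8624 = 0o3503044 in octal.
Add column by column in base 8, right to left:
  4+0 = 4
  4+7 = 3 carry 1
  0+1+1 = 2
  3+4 = 7
  0+6 = 6
  5+0 = 5
  3+1 = 4

0o4567234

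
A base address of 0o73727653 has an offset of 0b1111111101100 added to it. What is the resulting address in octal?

0b1111111101100 = 0o17754 in octal.
Add column by column in base 8, right to left:
  3+4 = 7
  5+5 = 2 carry 1
  6+7+1 = 6 carry 1
  7+7+1 = 7 carry 1
  2+1+1 = 4
  7+0 = 7
  3+0 = 3
  7+0 = 7

0o73747627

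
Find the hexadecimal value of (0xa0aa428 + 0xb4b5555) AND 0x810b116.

0x10b114

Add column by column in base 16, right to left:
  8+5 = d
  2+5 = 7
  4+5 = 9
  a+5 = f
  a+b = 5 carry 1
  0+4+1 = 5
  a+b = 5 carry 1
  final carry 1
Sum = 0x1555f97d; now AND with 0x810b116:
  1&0=0, 5&8=0, 5&1=1, 5&0=0, f&b=b, 9&1=1, 7&1=1, d&6=4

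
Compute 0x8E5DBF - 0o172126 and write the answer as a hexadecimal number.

0o172126 = 0xF456 in hexadecimal.
Subtract column by column in base 16:
  F-6 → 9
  B-5 → 6
  D-4 → 9
  5-F → 6 (borrow)
  E-0-1 → D
  8-0 → 8

0x8D6969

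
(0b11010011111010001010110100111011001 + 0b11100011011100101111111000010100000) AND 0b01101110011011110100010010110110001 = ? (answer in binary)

Add column by column in base 2, right to left:
  1+0 = 1
  0+0 = 0
  0+0 = 0
  1+0 = 1
  1+0 = 1
  0+1 = 1
  1+0 = 1
  1+1 = 0 carry 1
  1+0+1 = 0 carry 1
  0+0+1 = 1
  0+0 = 0
  1+0 = 1
  0+1 = 1
  1+1 = 0 carry 1
  1+1+1 = 1 carry 1
  0+1+1 = 0 carry 1
  1+1+1 = 1 carry 1
  0+1+1 = 0 carry 1
  1+1+1 = 1 carry 1
  0+0+1 = 1
  0+1 = 1
  0+0 = 0
  1+0 = 1
  0+1 = 1
  1+1 = 0 carry 1
  1+1+1 = 1 carry 1
  1+0+1 = 0 carry 1
  1+1+1 = 1 carry 1
  1+1+1 = 1 carry 1
  0+0+1 = 1
  0+0 = 0
  1+0 = 1
  0+1 = 1
  1+1 = 0 carry 1
  1+1+1 = 1 carry 1
  final carry 1
Sum = 0b110110111010110111010101101001111001; now AND with 0b01101110011011110100010010110110001:
  110110111010110111010101101001111001
& 001101110011011110100010010110110001
= 000100110010010110000000000000110001

0b100110010010110000000000000110001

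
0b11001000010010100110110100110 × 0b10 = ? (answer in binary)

0b110010000100101001101101001100

Multiply each base-2 digit by 2, carrying:
  0×2 = 0 → write 0
  1×2 = 2 → write 0 carry 1
  1×2+1 = 3 → write 1 carry 1
  0×2+1 = 1 → write 1
  0×2 = 0 → write 0
  1×2 = 2 → write 0 carry 1
  0×2+1 = 1 → write 1
  1×2 = 2 → write 0 carry 1
  1×2+1 = 3 → write 1 carry 1
  0×2+1 = 1 → write 1
  1×2 = 2 → write 0 carry 1
  1×2+1 = 3 → write 1 carry 1
  0×2+1 = 1 → write 1
  0×2 = 0 → write 0
  1×2 = 2 → write 0 carry 1
  0×2+1 = 1 → write 1
  1×2 = 2 → write 0 carry 1
  0×2+1 = 1 → write 1
  0×2 = 0 → write 0
  1×2 = 2 → write 0 carry 1
  0×2+1 = 1 → write 1
  0×2 = 0 → write 0
  0×2 = 0 → write 0
  0×2 = 0 → write 0
  1×2 = 2 → write 0 carry 1
  0×2+1 = 1 → write 1
  0×2 = 0 → write 0
  1×2 = 2 → write 0 carry 1
  1×2+1 = 3 → write 1 carry 1
  remaining carry: 1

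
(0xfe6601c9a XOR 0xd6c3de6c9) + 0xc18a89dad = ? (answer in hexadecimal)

First 0xfe6601c9a XOR 0xd6c3de6c9 = 0x28a5dfa53.
Add column by column in base 16, right to left:
  3+d = 0 carry 1
  5+a+1 = 0 carry 1
  a+d+1 = 8 carry 1
  f+9+1 = 9 carry 1
  d+8+1 = 6 carry 1
  5+a+1 = 0 carry 1
  a+8+1 = 3 carry 1
  8+1+1 = a
  2+c = e

0xea3069800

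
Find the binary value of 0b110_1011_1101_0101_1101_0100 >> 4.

0b1101011110101011101

Right shift by 4: drop the 4 least-significant bits.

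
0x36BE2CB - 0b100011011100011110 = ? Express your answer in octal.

0o332325655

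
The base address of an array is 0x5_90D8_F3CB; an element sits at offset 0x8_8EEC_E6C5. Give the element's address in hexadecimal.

0xE1FC5DA90

Add column by column in base 16, right to left:
  B+5 = 0 carry 1
  C+C+1 = 9 carry 1
  3+6+1 = A
  F+E = D carry 1
  8+C+1 = 5 carry 1
  D+E+1 = C carry 1
  0+E+1 = F
  9+8 = 1 carry 1
  5+8+1 = E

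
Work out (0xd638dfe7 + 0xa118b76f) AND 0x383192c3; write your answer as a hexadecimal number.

Add column by column in base 16, right to left:
  7+f = 6 carry 1
  e+6+1 = 5 carry 1
  f+7+1 = 7 carry 1
  d+b+1 = 9 carry 1
  8+8+1 = 1 carry 1
  3+1+1 = 5
  6+1 = 7
  d+a = 7 carry 1
  final carry 1
Sum = 0x177519756; now AND with 0x383192c3:
  1&0=0, 7&3=3, 7&8=0, 5&3=1, 1&1=1, 9&9=9, 7&2=2, 5&c=4, 6&3=2

0x30119242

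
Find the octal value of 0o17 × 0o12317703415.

0o234056164703

Multiply each base-8 digit by 15, carrying:
  5×15 = 75 → write 3 carry 9
  1×15+9 = 24 → write 0 carry 3
  4×15+3 = 63 → write 7 carry 7
  3×15+7 = 52 → write 4 carry 6
  0×15+6 = 6 → write 6
  7×15 = 105 → write 1 carry 13
  7×15+13 = 118 → write 6 carry 14
  1×15+14 = 29 → write 5 carry 3
  3×15+3 = 48 → write 0 carry 6
  2×15+6 = 36 → write 4 carry 4
  1×15+4 = 19 → write 3 carry 2
  remaining carry: 2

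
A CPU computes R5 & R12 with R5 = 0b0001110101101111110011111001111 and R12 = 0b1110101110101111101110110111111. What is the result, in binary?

AND bit by bit (1 only where both bits are 1):
  0001110101101111110011111001111
& 1110101110101111101110110111111
= 0000100100101111100010110001111

0b0000100100101111100010110001111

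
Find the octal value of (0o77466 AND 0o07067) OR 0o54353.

0o77466 AND 0o07067 = 0o07066.
Then OR with 0o54353.

0o57377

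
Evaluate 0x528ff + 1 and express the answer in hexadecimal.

0x52900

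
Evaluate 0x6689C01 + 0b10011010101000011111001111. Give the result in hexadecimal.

0b10011010101000011111001111 = 0x26A87CF in hexadecimal.
Add column by column in base 16, right to left:
  1+F = 0 carry 1
  0+C+1 = D
  C+7 = 3 carry 1
  9+8+1 = 2 carry 1
  8+A+1 = 3 carry 1
  6+6+1 = D
  6+2 = 8

0x8D323D0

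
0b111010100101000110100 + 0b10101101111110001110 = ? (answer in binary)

Add column by column in base 2, right to left:
  0+0 = 0
  0+1 = 1
  1+1 = 0 carry 1
  0+1+1 = 0 carry 1
  1+0+1 = 0 carry 1
  1+0+1 = 0 carry 1
  0+0+1 = 1
  0+1 = 1
  0+1 = 1
  1+1 = 0 carry 1
  0+1+1 = 0 carry 1
  1+1+1 = 1 carry 1
  0+1+1 = 0 carry 1
  0+0+1 = 1
  1+1 = 0 carry 1
  0+1+1 = 0 carry 1
  1+0+1 = 0 carry 1
  0+1+1 = 0 carry 1
  1+0+1 = 0 carry 1
  1+1+1 = 1 carry 1
  1+0+1 = 0 carry 1
  final carry 1

0b1010000010100111000010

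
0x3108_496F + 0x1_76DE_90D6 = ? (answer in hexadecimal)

Add column by column in base 16, right to left:
  F+6 = 5 carry 1
  6+D+1 = 4 carry 1
  9+0+1 = A
  4+9 = D
  8+E = 6 carry 1
  0+D+1 = E
  1+6 = 7
  3+7 = A
  0+1 = 1

0x1A7E6DA45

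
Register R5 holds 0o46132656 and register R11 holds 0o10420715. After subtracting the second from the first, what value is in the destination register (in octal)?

0o35511741

Subtract column by column in base 8:
  6-5 → 1
  5-1 → 4
  6-7 → 7 (borrow)
  2-0-1 → 1
  3-2 → 1
  1-4 → 5 (borrow)
  6-0-1 → 5
  4-1 → 3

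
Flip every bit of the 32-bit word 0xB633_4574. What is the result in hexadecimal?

0x49CCBA8B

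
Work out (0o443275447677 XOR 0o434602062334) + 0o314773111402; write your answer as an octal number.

0o414472537145

First 0o443275447677 XOR 0o434602062334 = 0o077477425543.
Add column by column in base 8, right to left:
  3+2 = 5
  4+0 = 4
  5+4 = 1 carry 1
  5+1+1 = 7
  2+1 = 3
  4+1 = 5
  7+3 = 2 carry 1
  7+7+1 = 7 carry 1
  4+7+1 = 4 carry 1
  7+4+1 = 4 carry 1
  7+1+1 = 1 carry 1
  0+3+1 = 4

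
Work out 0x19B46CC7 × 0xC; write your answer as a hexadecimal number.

0x134751954

Multiply each base-16 digit by 12, carrying:
  7×12 = 84 → write 4 carry 5
  C×12+5 = 149 → write 5 carry 9
  C×12+9 = 153 → write 9 carry 9
  6×12+9 = 81 → write 1 carry 5
  4×12+5 = 53 → write 5 carry 3
  B×12+3 = 135 → write 7 carry 8
  9×12+8 = 116 → write 4 carry 7
  1×12+7 = 19 → write 3 carry 1
  remaining carry: 1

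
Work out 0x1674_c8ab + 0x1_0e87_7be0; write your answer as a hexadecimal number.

0x124fc448b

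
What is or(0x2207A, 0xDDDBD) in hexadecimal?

0xFFDFF

OR each hex digit independently (no carries):
  2|D=F, 2|D=F, 0|D=D, 7|B=F, A|D=F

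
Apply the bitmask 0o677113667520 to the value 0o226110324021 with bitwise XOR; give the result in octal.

XOR each oct digit independently (no carries):
  2^6=4, 2^7=5, 6^7=1, 1^1=0, 1^1=0, 0^3=3, 3^6=5, 2^6=4, 4^7=3, 0^5=5, 2^2=0, 1^0=1

0o451003543501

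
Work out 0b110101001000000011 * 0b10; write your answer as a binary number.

0b1101010010000000110

Multiply each base-2 digit by 2, carrying:
  1×2 = 2 → write 0 carry 1
  1×2+1 = 3 → write 1 carry 1
  0×2+1 = 1 → write 1
  0×2 = 0 → write 0
  0×2 = 0 → write 0
  0×2 = 0 → write 0
  0×2 = 0 → write 0
  0×2 = 0 → write 0
  0×2 = 0 → write 0
  1×2 = 2 → write 0 carry 1
  0×2+1 = 1 → write 1
  0×2 = 0 → write 0
  1×2 = 2 → write 0 carry 1
  0×2+1 = 1 → write 1
  1×2 = 2 → write 0 carry 1
  0×2+1 = 1 → write 1
  1×2 = 2 → write 0 carry 1
  1×2+1 = 3 → write 1 carry 1
  remaining carry: 1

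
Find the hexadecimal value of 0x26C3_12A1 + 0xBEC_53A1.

Add column by column in base 16, right to left:
  1+1 = 2
  A+A = 4 carry 1
  2+3+1 = 6
  1+5 = 6
  3+C = F
  C+E = A carry 1
  6+B+1 = 2 carry 1
  2+0+1 = 3

0x32AF6642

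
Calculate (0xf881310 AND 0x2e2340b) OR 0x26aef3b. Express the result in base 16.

0xf881310 AND 0x2e2340b = 0x2801000.
Then OR with 0x26aef3b.

0x2eaff3b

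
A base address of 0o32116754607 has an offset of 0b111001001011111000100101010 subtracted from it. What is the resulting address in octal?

0b111001001011111000100101010 = 0o711370452 in octal.
Subtract column by column in base 8:
  7-2 → 5
  0-5 → 3 (borrow)
  6-4-1 → 1
  4-0 → 4
  5-7 → 6 (borrow)
  7-3-1 → 3
  6-1 → 5
  1-1 → 0
  1-7 → 2 (borrow)
  2-0-1 → 1
  3-0 → 3

0o31205364135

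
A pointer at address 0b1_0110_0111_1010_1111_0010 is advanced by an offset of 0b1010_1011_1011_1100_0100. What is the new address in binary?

0b1000010011011010110110

Add column by column in base 2, right to left:
  0+0 = 0
  1+0 = 1
  0+1 = 1
  0+0 = 0
  1+0 = 1
  1+0 = 1
  1+1 = 0 carry 1
  1+1+1 = 1 carry 1
  0+1+1 = 0 carry 1
  1+1+1 = 1 carry 1
  0+0+1 = 1
  1+1 = 0 carry 1
  1+1+1 = 1 carry 1
  1+1+1 = 1 carry 1
  1+0+1 = 0 carry 1
  0+1+1 = 0 carry 1
  0+0+1 = 1
  1+1 = 0 carry 1
  1+0+1 = 0 carry 1
  0+1+1 = 0 carry 1
  1+0+1 = 0 carry 1
  final carry 1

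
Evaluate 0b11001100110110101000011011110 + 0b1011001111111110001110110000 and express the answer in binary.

0b100100110110110011010010001110

Add column by column in base 2, right to left:
  0+0 = 0
  1+0 = 1
  1+0 = 1
  1+0 = 1
  1+1 = 0 carry 1
  0+1+1 = 0 carry 1
  1+0+1 = 0 carry 1
  1+1+1 = 1 carry 1
  0+1+1 = 0 carry 1
  0+1+1 = 0 carry 1
  0+0+1 = 1
  0+0 = 0
  1+0 = 1
  0+1 = 1
  1+1 = 0 carry 1
  0+1+1 = 0 carry 1
  1+1+1 = 1 carry 1
  1+1+1 = 1 carry 1
  0+1+1 = 0 carry 1
  1+1+1 = 1 carry 1
  1+1+1 = 1 carry 1
  0+1+1 = 0 carry 1
  0+0+1 = 1
  1+0 = 1
  1+1 = 0 carry 1
  0+1+1 = 0 carry 1
  0+0+1 = 1
  1+1 = 0 carry 1
  1+0+1 = 0 carry 1
  final carry 1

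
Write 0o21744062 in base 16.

0x47C832

Each octal digit is 3 bits: 2=010 1=001 7=111 4=100 4=100 0=000 6=110 2=010.
Group the bits into nibbles: 0100 0111 1100 1000 0011 0010 → 47C832.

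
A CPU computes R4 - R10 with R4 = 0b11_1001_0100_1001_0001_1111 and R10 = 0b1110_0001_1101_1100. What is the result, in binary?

0b1110000110011101000011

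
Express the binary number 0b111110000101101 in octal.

0o76055

Group the bits in threes: 111 110 000 101 101 → 76055.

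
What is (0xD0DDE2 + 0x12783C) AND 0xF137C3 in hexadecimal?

Add column by column in base 16, right to left:
  2+C = E
  E+3 = 1 carry 1
  D+8+1 = 6 carry 1
  D+7+1 = 5 carry 1
  0+2+1 = 3
  D+1 = E
Sum = 0xE3561E; now AND with 0xF137C3:
  E&F=E, 3&1=1, 5&3=1, 6&7=6, 1&C=0, E&3=2

0xE11602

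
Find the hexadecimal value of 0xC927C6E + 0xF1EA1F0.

0x1BB11E5E

Add column by column in base 16, right to left:
  E+0 = E
  6+F = 5 carry 1
  C+1+1 = E
  7+A = 1 carry 1
  2+E+1 = 1 carry 1
  9+1+1 = B
  C+F = B carry 1
  final carry 1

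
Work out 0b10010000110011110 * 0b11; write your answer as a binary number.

0b110110010011011010

Multiply each base-2 digit by 3, carrying:
  0×3 = 0 → write 0
  1×3 = 3 → write 1 carry 1
  1×3+1 = 4 → write 0 carry 2
  1×3+2 = 5 → write 1 carry 2
  1×3+2 = 5 → write 1 carry 2
  0×3+2 = 2 → write 0 carry 1
  0×3+1 = 1 → write 1
  1×3 = 3 → write 1 carry 1
  1×3+1 = 4 → write 0 carry 2
  0×3+2 = 2 → write 0 carry 1
  0×3+1 = 1 → write 1
  0×3 = 0 → write 0
  0×3 = 0 → write 0
  1×3 = 3 → write 1 carry 1
  0×3+1 = 1 → write 1
  0×3 = 0 → write 0
  1×3 = 3 → write 1 carry 1
  remaining carry: 1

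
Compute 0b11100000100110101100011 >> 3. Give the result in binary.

0b11100000100110101100

Right shift by 3: drop the 3 least-significant bits.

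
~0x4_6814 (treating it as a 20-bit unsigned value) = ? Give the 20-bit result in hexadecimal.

Each hex digit d becomes F−d:
  4→B, 6→9, 8→7, 1→E, 4→B

0xB97EB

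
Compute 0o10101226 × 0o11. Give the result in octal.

0o111113506

Multiply each base-8 digit by 9, carrying:
  6×9 = 54 → write 6 carry 6
  2×9+6 = 24 → write 0 carry 3
  2×9+3 = 21 → write 5 carry 2
  1×9+2 = 11 → write 3 carry 1
  0×9+1 = 1 → write 1
  1×9 = 9 → write 1 carry 1
  0×9+1 = 1 → write 1
  1×9 = 9 → write 1 carry 1
  remaining carry: 1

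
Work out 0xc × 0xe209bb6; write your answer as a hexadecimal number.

Multiply each base-16 digit by 12, carrying:
  6×12 = 72 → write 8 carry 4
  b×12+4 = 136 → write 8 carry 8
  b×12+8 = 140 → write c carry 8
  9×12+8 = 116 → write 4 carry 7
  0×12+7 = 7 → write 7
  2×12 = 24 → write 8 carry 1
  e×12+1 = 169 → write 9 carry 10
  remaining carry: a

0xa9874c88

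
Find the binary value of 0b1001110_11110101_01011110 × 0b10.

Multiply each base-2 digit by 2, carrying:
  0×2 = 0 → write 0
  1×2 = 2 → write 0 carry 1
  1×2+1 = 3 → write 1 carry 1
  1×2+1 = 3 → write 1 carry 1
  1×2+1 = 3 → write 1 carry 1
  0×2+1 = 1 → write 1
  1×2 = 2 → write 0 carry 1
  0×2+1 = 1 → write 1
  1×2 = 2 → write 0 carry 1
  0×2+1 = 1 → write 1
  1×2 = 2 → write 0 carry 1
  0×2+1 = 1 → write 1
  1×2 = 2 → write 0 carry 1
  1×2+1 = 3 → write 1 carry 1
  1×2+1 = 3 → write 1 carry 1
  1×2+1 = 3 → write 1 carry 1
  0×2+1 = 1 → write 1
  1×2 = 2 → write 0 carry 1
  1×2+1 = 3 → write 1 carry 1
  1×2+1 = 3 → write 1 carry 1
  0×2+1 = 1 → write 1
  0×2 = 0 → write 0
  1×2 = 2 → write 0 carry 1
  remaining carry: 1

0b100111011110101010111100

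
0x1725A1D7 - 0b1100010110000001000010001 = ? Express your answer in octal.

0o2546517706

0x1725A1D7 = 0o2711320727 in octal.
0b1100010110000001000010001 = 0o142601021 in octal.
Subtract column by column in base 8:
  7-1 → 6
  2-2 → 0
  7-0 → 7
  0-1 → 7 (borrow)
  2-0-1 → 1
  3-6 → 5 (borrow)
  1-2-1 → 6 (borrow)
  1-4-1 → 4 (borrow)
  7-1-1 → 5
  2-0 → 2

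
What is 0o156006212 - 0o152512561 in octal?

0o3273431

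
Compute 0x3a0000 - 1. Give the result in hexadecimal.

The trailing 4 digits are 0, so subtracting 1 borrows through: they become F and the next digit up decrements.

0x39ffff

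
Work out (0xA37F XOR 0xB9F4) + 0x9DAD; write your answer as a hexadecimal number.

First 0xA37F XOR 0xB9F4 = 0x1A8B.
Add column by column in base 16, right to left:
  B+D = 8 carry 1
  8+A+1 = 3 carry 1
  A+D+1 = 8 carry 1
  1+9+1 = B

0xB838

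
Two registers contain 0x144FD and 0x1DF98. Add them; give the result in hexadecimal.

0x32495

Add column by column in base 16, right to left:
  D+8 = 5 carry 1
  F+9+1 = 9 carry 1
  4+F+1 = 4 carry 1
  4+D+1 = 2 carry 1
  1+1+1 = 3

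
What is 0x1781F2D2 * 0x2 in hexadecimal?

0x2F03E5A4

Multiply each base-16 digit by 2, carrying:
  2×2 = 4 → write 4
  D×2 = 26 → write A carry 1
  2×2+1 = 5 → write 5
  F×2 = 30 → write E carry 1
  1×2+1 = 3 → write 3
  8×2 = 16 → write 0 carry 1
  7×2+1 = 15 → write F
  1×2 = 2 → write 2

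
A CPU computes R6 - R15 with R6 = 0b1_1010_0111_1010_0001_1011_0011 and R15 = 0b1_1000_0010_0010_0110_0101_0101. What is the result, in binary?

0b1001010111101101011110

Subtract column by column in base 2:
  1-1 → 0
  1-0 → 1
  0-1 → 1 (borrow)
  0-0-1 → 1 (borrow)
  1-1-1 → 1 (borrow)
  1-0-1 → 0
  0-1 → 1 (borrow)
  1-0-1 → 0
  1-0 → 1
  0-1 → 1 (borrow)
  0-1-1 → 0 (borrow)
  0-0-1 → 1 (borrow)
  0-0-1 → 1 (borrow)
  1-1-1 → 1 (borrow)
  0-0-1 → 1 (borrow)
  1-0-1 → 0
  1-0 → 1
  1-1 → 0
  1-0 → 1
  0-0 → 0
  0-0 → 0
  1-0 → 1
  0-0 → 0
  1-1 → 0
  1-1 → 0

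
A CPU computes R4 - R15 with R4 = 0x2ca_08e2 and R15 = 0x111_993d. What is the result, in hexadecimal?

Subtract column by column in base 16:
  2-d → 5 (borrow)
  e-3-1 → a
  8-9 → f (borrow)
  0-9-1 → 6 (borrow)
  a-1-1 → 8
  c-1 → b
  2-1 → 1

0x1b86fa5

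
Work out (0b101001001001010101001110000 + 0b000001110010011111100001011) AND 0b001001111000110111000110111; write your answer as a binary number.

0b1000111000110100000110011

Add column by column in base 2, right to left:
  0+1 = 1
  0+1 = 1
  0+0 = 0
  0+1 = 1
  1+0 = 1
  1+0 = 1
  1+0 = 1
  0+0 = 0
  0+1 = 1
  1+1 = 0 carry 1
  0+1+1 = 0 carry 1
  1+1+1 = 1 carry 1
  0+1+1 = 0 carry 1
  1+1+1 = 1 carry 1
  0+0+1 = 1
  1+0 = 1
  0+1 = 1
  0+0 = 0
  1+0 = 1
  0+1 = 1
  0+1 = 1
  1+1 = 0 carry 1
  0+0+1 = 1
  0+0 = 0
  1+0 = 1
  0+0 = 0
  1+0 = 1
Sum = 0b101010111011110100101111011; now AND with 0b001001111000110111000110111:
  101010111011110100101111011
& 001001111000110111000110111
= 001000111000110100000110011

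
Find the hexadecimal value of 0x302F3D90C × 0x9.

Multiply each base-16 digit by 9, carrying:
  C×9 = 108 → write C carry 6
  0×9+6 = 6 → write 6
  9×9 = 81 → write 1 carry 5
  D×9+5 = 122 → write A carry 7
  3×9+7 = 34 → write 2 carry 2
  F×9+2 = 137 → write 9 carry 8
  2×9+8 = 26 → write A carry 1
  0×9+1 = 1 → write 1
  3×9 = 27 → write B carry 1
  remaining carry: 1

0x1B1A92A16C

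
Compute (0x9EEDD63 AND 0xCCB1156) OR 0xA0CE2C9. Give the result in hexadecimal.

0x9EEDD63 AND 0xCCB1156 = 0x8CA1142.
Then OR with 0xA0CE2C9.

0xACEF3CB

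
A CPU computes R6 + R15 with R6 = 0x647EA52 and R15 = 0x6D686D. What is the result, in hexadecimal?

0x6B552BF

Add column by column in base 16, right to left:
  2+D = F
  5+6 = B
  A+8 = 2 carry 1
  E+6+1 = 5 carry 1
  7+D+1 = 5 carry 1
  4+6+1 = B
  6+0 = 6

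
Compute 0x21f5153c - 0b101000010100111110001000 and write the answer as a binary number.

0x21f5153c = 0b100001111101010001010100111100 in binary.
Subtract column by column in base 2:
  0-0 → 0
  0-0 → 0
  1-0 → 1
  1-1 → 0
  1-0 → 1
  1-0 → 1
  0-0 → 0
  0-1 → 1 (borrow)
  1-1-1 → 1 (borrow)
  0-1-1 → 0 (borrow)
  1-1-1 → 1 (borrow)
  0-1-1 → 0 (borrow)
  1-0-1 → 0
  0-0 → 0
  0-1 → 1 (borrow)
  0-0-1 → 1 (borrow)
  1-1-1 → 1 (borrow)
  0-0-1 → 1 (borrow)
  1-0-1 → 0
  0-0 → 0
  1-0 → 1
  1-1 → 0
  1-0 → 1
  1-1 → 0
  1-0 → 1
  0-0 → 0
  0-0 → 0
  0-0 → 0
  0-0 → 0
  1-0 → 1

0b100001010100111100010110110100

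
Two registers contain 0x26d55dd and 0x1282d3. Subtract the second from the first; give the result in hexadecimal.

Subtract column by column in base 16:
  d-3 → a
  d-d → 0
  5-2 → 3
  5-8 → d (borrow)
  d-2-1 → a
  6-1 → 5
  2-0 → 2

0x25ad30a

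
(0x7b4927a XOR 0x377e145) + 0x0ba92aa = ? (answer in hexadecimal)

0x57e05e9

First 0x7b4927a XOR 0x377e145 = 0x4c3733f.
Add column by column in base 16, right to left:
  f+a = 9 carry 1
  3+a+1 = e
  3+2 = 5
  7+9 = 0 carry 1
  3+a+1 = e
  c+b = 7 carry 1
  4+0+1 = 5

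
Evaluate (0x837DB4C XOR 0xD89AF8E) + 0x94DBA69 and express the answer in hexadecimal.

0xF0C2F2B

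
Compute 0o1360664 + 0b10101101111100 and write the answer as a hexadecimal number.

0o1360664 = 0x5E1B4 in hexadecimal.
0b10101101111100 = 0x2B7C in hexadecimal.
Add column by column in base 16, right to left:
  4+C = 0 carry 1
  B+7+1 = 3 carry 1
  1+B+1 = D
  E+2 = 0 carry 1
  5+0+1 = 6

0x60D30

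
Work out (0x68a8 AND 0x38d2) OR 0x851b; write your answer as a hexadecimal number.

0xad9b

0x68a8 AND 0x38d2 = 0x2880.
Then OR with 0x851b.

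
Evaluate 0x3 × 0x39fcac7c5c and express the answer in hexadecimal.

0xadf6057514

Multiply each base-16 digit by 3, carrying:
  c×3 = 36 → write 4 carry 2
  5×3+2 = 17 → write 1 carry 1
  c×3+1 = 37 → write 5 carry 2
  7×3+2 = 23 → write 7 carry 1
  c×3+1 = 37 → write 5 carry 2
  a×3+2 = 32 → write 0 carry 2
  c×3+2 = 38 → write 6 carry 2
  f×3+2 = 47 → write f carry 2
  9×3+2 = 29 → write d carry 1
  3×3+1 = 10 → write a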